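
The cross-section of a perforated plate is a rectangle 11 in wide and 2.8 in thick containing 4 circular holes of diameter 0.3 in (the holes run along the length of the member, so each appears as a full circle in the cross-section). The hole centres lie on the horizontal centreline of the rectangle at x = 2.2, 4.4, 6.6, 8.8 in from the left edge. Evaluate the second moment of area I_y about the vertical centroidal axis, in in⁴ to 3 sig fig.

I_y ≈ 309 in⁴

Split into non-overlapping primitives; take the origin at the lower-left of the bounding box.
Plate: 11 × 2.8, A = 30.8 in², x = 5.5 in, Ī = 310.57 in⁴.
Hole 1 (subtracted): ⌀0.3, A = 0.070686 in², x = 2.2 in, Ī = 0.00039761 in⁴.
Hole 2 (subtracted): ⌀0.3, A = 0.070686 in², x = 4.4 in, Ī = 0.00039761 in⁴.
Hole 3 (subtracted): ⌀0.3, A = 0.070686 in², x = 6.6 in, Ī = 0.00039761 in⁴.
Hole 4 (subtracted): ⌀0.3, A = 0.070686 in², x = 8.8 in, Ī = 0.00039761 in⁴.
By symmetry the centroid is at mid-width, x̄ = 5.5 in.
Transfer each piece to the vertical centroidal axis using Ī + A·d² with d = x − 5.5:
  plate: d = 0 in → contributes +310.57 in⁴
  hole 1: d = -3.3 in → contributes −0.77017 in⁴
  hole 2: d = -1.1 in → contributes −0.085927 in⁴
  hole 3: d = 1.1 in → contributes −0.085927 in⁴
  hole 4: d = 3.3 in → contributes −0.77017 in⁴
Total I = 308.85 in⁴.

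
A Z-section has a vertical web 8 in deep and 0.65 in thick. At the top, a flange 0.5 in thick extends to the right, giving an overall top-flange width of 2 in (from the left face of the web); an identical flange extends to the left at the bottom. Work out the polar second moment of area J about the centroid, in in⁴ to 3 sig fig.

J ≈ 48.5 in⁴

Split into non-overlapping primitives; take the origin at the lower-left of the bounding box.
Web: 0.65 × 8, A = 5.2 in², y = 4 in, Ī = 27.733 in⁴.
Top flange (beyond web): 1.35 × 0.5, A = 0.675 in², y = 7.75 in, Ī = 0.014063 in⁴.
Bottom flange (beyond web): 1.35 × 0.5, A = 0.675 in², y = 0.25 in, Ī = 0.014063 in⁴.
Centroid: ȳ = ΣA·y / ΣA = 4 in.
Transfer each piece to the centroidal x-axis using Ī + A·d² with d = y − 4:
  web: d = 0 in → contributes +27.733 in⁴
  top flange (beyond web): d = 3.75 in → contributes +9.5063 in⁴
  bottom flange (beyond web): d = -3.75 in → contributes +9.5063 in⁴
Total I = 46.746 in⁴.
For the y-axis: x̄ = 1.675 in.
Repeating about the centroidal y-axis gives I_y = 1.7381 in⁴.
Polar second moment: J = I_x + I_y = 48.484 in⁴.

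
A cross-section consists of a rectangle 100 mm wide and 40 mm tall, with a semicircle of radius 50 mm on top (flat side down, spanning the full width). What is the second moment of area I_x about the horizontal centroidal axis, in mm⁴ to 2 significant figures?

Split into non-overlapping primitives; take the origin at the lower-left of the bounding box.
Rectangular body: 100 × 40, A = 4 000 mm², y = 20 mm, Ī = 533 333 mm⁴.
Semicircular cap: semicircle r = 50, A = 3 927 mm², y = 61.22 mm, Ī = 685 981 mm⁴.
Centroid: ȳ = ΣA·y / ΣA = 40.42 mm.
Transfer each piece to the horizontal centroidal axis using Ī + A·d² with d = y − 40.42:
  rectangular body: d = -20.42 mm → contributes +2 201 321 mm⁴
  semicircular cap: d = 20.8 mm → contributes +2 384 980 mm⁴
Total I = 4 586 301 mm⁴.

I_x ≈ 4.6 × 10⁶ mm⁴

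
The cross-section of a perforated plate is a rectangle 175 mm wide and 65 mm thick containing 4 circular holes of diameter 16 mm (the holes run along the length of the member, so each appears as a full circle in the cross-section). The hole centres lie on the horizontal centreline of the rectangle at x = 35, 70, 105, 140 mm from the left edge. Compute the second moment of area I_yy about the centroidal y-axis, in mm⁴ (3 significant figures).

Treat the section as a set of non-overlapping primitives; coordinates are from the bounding-box lower-left.
Plate: 175 × 65, A = 11 375 mm², x = 87.5 mm, Ī = 29 029 948 mm⁴.
Hole 1 (subtracted): ⌀16, A = 201.06 mm², x = 35 mm, Ī = 3 217 mm⁴.
Hole 2 (subtracted): ⌀16, A = 201.06 mm², x = 70 mm, Ī = 3 217 mm⁴.
Hole 3 (subtracted): ⌀16, A = 201.06 mm², x = 105 mm, Ī = 3 217 mm⁴.
Hole 4 (subtracted): ⌀16, A = 201.06 mm², x = 140 mm, Ī = 3 217 mm⁴.
By symmetry the centroid is at mid-width, x̄ = 87.5 mm.
Transfer each piece to the centroidal y-axis using Ī + A·d² with d = x − 87.5:
  plate: d = 0 mm → contributes +29 029 948 mm⁴
  hole 1: d = -52.5 mm → contributes −557 394 mm⁴
  hole 2: d = -17.5 mm → contributes −64 792 mm⁴
  hole 3: d = 17.5 mm → contributes −64 792 mm⁴
  hole 4: d = 52.5 mm → contributes −557 394 mm⁴
Total I = 27 785 576 mm⁴.

I_yy ≈ 2.78 × 10⁷ mm⁴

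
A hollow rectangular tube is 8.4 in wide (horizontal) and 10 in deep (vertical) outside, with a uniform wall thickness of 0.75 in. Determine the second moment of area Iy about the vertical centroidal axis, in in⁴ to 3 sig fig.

Treat the section as a set of non-overlapping primitives; coordinates are from the bounding-box lower-left.
Outer rectangle: 8.4 × 10, A = 84 in², x = 4.2 in, Ī = 493.92 in⁴.
Inner void (subtracted): 6.9 × 8.5, A = 58.65 in², x = 4.2 in, Ī = 232.69 in⁴.
By symmetry the centroid is at mid-width, x̄ = 4.2 in.
All pieces are centred on the vertical centroidal axis, so I = ΣĪ (holes subtracted) = 261.23 in⁴.

Iy ≈ 261 in⁴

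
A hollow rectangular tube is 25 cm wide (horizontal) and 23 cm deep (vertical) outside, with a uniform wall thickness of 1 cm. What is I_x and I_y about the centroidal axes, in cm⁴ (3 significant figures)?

I_x ≈ 7600 cm⁴, I_y ≈ 8660 cm⁴

Decompose the section into non-overlapping parts with the origin at the bottom-left of its bounding rectangle.
Outer rectangle: 25 × 23, A = 575 cm², y = 11.5 cm, Ī = 25 348 cm⁴.
Inner void (subtracted): 23 × 21, A = 483 cm², y = 11.5 cm, Ī = 17 750 cm⁴.
By symmetry the centroid is at mid-height, ȳ = 11.5 cm.
All pieces are centred on the centroidal x-axis, so I = ΣĪ (holes subtracted) = 7597.7 cm⁴.
Repeating about the centroidal y-axis gives I_y = 8655.7 cm⁴.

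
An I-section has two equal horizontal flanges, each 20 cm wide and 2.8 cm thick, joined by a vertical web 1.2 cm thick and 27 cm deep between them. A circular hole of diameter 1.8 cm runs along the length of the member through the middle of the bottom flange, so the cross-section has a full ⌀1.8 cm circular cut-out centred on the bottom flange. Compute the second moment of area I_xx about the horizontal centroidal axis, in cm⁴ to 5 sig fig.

Break the section into simple shapes (no overlaps), measuring from the bottom-left corner of the bounding box.
Bottom flange: 20 × 2.8, A = 56 cm², y = 1.4 cm, Ī = 36.58667 cm⁴.
Web: 1.2 × 27, A = 32.4 cm², y = 16.3 cm, Ī = 1968.3 cm⁴.
Top flange: 20 × 2.8, A = 56 cm², y = 31.2 cm, Ī = 36.58667 cm⁴.
Hole (subtracted): ⌀1.8, A = 2.54469 cm², y = 1.4 cm, Ī = 0.5152997 cm⁴.
Centroid: ȳ = ΣA·y / ΣA = 16.56729 cm.
Transfer each piece to the horizontal centroidal axis using Ī + A·d² with d = y − 16.56729:
  bottom flange: d = -15.16729 cm → contributes +12919.19 cm⁴
  web: d = -0.2672856 cm → contributes +1970.615 cm⁴
  top flange: d = 14.63271 cm → contributes +12027.1 cm⁴
  hole: d = -15.16729 cm → contributes −585.9125 cm⁴
Total I = 26 331 cm⁴.

I_xx ≈ 2.6331 × 10⁴ cm⁴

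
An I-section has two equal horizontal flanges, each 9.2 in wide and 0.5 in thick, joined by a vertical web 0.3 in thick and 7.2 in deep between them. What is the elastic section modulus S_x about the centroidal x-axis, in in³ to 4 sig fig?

Treat the section as a set of non-overlapping primitives; coordinates are from the bounding-box lower-left.
Bottom flange: 9.2 × 0.5, A = 4.6 in², y = 0.25 in, Ī = 0.0958333 in⁴.
Web: 0.3 × 7.2, A = 2.16 in², y = 4.1 in, Ī = 9.3312 in⁴.
Top flange: 9.2 × 0.5, A = 4.6 in², y = 7.95 in, Ī = 0.0958333 in⁴.
By symmetry the centroid is at mid-height, ȳ = 4.1 in.
Transfer each piece to the centroidal x-axis using Ī + A·d² with d = y − 4.1:
  bottom flange: d = -3.85 in → contributes +68.2793 in⁴
  web: d = 0 in → contributes +9.3312 in⁴
  top flange: d = 3.85 in → contributes +68.2793 in⁴
Total I = 145.89 in⁴.
Extreme fibre distance c = 4.1 in; S = I/c = 35.5829 in³.

S_x ≈ 35.58 in³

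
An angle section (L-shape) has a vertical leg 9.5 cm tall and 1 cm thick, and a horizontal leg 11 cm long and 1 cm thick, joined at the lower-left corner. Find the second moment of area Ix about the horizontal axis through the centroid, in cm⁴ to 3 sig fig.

Ix ≈ 160 cm⁴

Split into non-overlapping primitives; take the origin at the lower-left of the bounding box.
Vertical leg: 1 × 9.5, A = 9.5 cm², y = 4.75 cm, Ī = 71.448 cm⁴.
Horizontal leg (remainder): 10 × 1, A = 10 cm², y = 0.5 cm, Ī = 0.83333 cm⁴.
Centroid: ȳ = ΣA·y / ΣA = 2.5705 cm.
Transfer each piece to the horizontal axis through the centroid using Ī + A·d² with d = y − 2.5705:
  vertical leg: d = 2.1795 cm → contributes +116.57 cm⁴
  horizontal leg (remainder): d = -2.0705 cm → contributes +43.704 cm⁴
Total I = 160.28 cm⁴.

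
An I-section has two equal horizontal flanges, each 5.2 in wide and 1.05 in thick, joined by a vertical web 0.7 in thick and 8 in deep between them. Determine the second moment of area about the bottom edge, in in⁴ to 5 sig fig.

I_base ≈ 675.77 in⁴

Treat the section as a set of non-overlapping primitives; coordinates are from the bounding-box lower-left.
Bottom flange: 5.2 × 1.05, A = 5.46 in², y = 0.525 in, Ī = 0.5016375 in⁴.
Web: 0.7 × 8, A = 5.6 in², y = 5.05 in, Ī = 29.86667 in⁴.
Top flange: 5.2 × 1.05, A = 5.46 in², y = 9.575 in, Ī = 0.5016375 in⁴.
Transfer each piece to a horizontal axis along the bottom face using Ī + A·d² with d = y − 0:
  bottom flange: d = 0.525 in → contributes +2.00655 in⁴
  web: d = 5.05 in → contributes +172.6807 in⁴
  top flange: d = 9.575 in → contributes +501.0779 in⁴
Total I = 675.7651 in⁴.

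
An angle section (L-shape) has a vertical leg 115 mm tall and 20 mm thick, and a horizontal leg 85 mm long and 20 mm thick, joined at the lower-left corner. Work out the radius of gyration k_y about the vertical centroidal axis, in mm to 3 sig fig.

Break the section into simple shapes (no overlaps), measuring from the bottom-left corner of the bounding box.
Vertical leg: 20 × 115, A = 2 300 mm², x = 10 mm, Ī = 76 667 mm⁴.
Horizontal leg (remainder): 65 × 20, A = 1 300 mm², x = 52.5 mm, Ī = 457 708 mm⁴.
Centroid: x̄ = ΣA·x / ΣA = 25.347 mm.
Transfer each piece to the vertical centroidal axis using Ī + A·d² with d = x − 25.347:
  vertical leg: d = -15.347 mm → contributes +618 402 mm⁴
  horizontal leg (remainder): d = 27.153 mm → contributes +1 416 164 mm⁴
Total I = 2 034 566 mm⁴.
Radius of gyration: k = √(I/A) = √(2 034 566 / 3 600) = 23.773 mm.

k_y ≈ 23.8 mm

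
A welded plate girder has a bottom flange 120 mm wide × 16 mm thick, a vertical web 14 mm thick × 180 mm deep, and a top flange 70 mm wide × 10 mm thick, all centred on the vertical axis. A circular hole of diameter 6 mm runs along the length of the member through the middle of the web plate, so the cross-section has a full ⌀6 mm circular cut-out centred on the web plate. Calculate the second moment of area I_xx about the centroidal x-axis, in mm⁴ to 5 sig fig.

I_xx ≈ 2.8712 × 10⁷ mm⁴

Decompose the section into non-overlapping parts with the origin at the bottom-left of its bounding rectangle.
Bottom plate: 120 × 16, A = 1 920 mm², y = 8 mm, Ī = 40 960 mm⁴.
Web plate: 14 × 180, A = 2 520 mm², y = 106 mm, Ī = 6 804 000 mm⁴.
Top plate: 70 × 10, A = 700 mm², y = 201 mm, Ī = 5833.333 mm⁴.
Hole (subtracted): ⌀6, A = 28.27433 mm², y = 106 mm, Ī = 63.61725 mm⁴.
Centroid: ȳ = ΣA·y / ΣA = 82.19982 mm.
Transfer each piece to the centroidal x-axis using Ī + A·d² with d = y − 82.19982:
  bottom plate: d = -74.19982 mm → contributes +10 611 737 mm⁴
  web plate: d = 23.80018 mm → contributes +8 231 451 mm⁴
  top plate: d = 118.8002 mm → contributes +9 885 272 mm⁴
  hole: d = 23.80018 mm → contributes −16079.58 mm⁴
Total I = 28 712 380 mm⁴.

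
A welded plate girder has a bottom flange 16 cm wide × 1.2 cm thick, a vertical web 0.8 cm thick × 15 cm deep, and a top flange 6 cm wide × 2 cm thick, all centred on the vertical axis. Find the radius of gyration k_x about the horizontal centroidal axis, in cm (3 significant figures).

k_x ≈ 7.28 cm

Treat the section as a set of non-overlapping primitives; coordinates are from the bounding-box lower-left.
Bottom plate: 16 × 1.2, A = 19.2 cm², y = 0.6 cm, Ī = 2.304 cm⁴.
Web plate: 0.8 × 15, A = 12 cm², y = 8.7 cm, Ī = 225 cm⁴.
Top plate: 6 × 2, A = 12 cm², y = 17.2 cm, Ī = 4 cm⁴.
Centroid: ȳ = ΣA·y / ΣA = 7.4611 cm.
Transfer each piece to the horizontal centroidal axis using Ī + A·d² with d = y − 7.4611:
  bottom plate: d = -6.8611 cm → contributes +906.14 cm⁴
  web plate: d = 1.2389 cm → contributes +243.42 cm⁴
  top plate: d = 9.7389 cm → contributes +1142.2 cm⁴
Total I = 2291.7 cm⁴.
Radius of gyration: k = √(I/A) = √(2291.7 / 43.2) = 7.2835 cm.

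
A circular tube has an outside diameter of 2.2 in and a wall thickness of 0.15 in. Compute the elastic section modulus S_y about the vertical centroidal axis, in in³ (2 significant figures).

S_y ≈ 0.46 in³

Treat the section as a set of non-overlapping primitives; coordinates are from the bounding-box lower-left.
Outer circle: ⌀2.2, A = 3.801 in², x = 1.1 in, Ī = 1.15 in⁴.
Bore (subtracted): ⌀1.9, A = 2.835 in², x = 1.1 in, Ī = 0.6397 in⁴.
By symmetry the centroid is at mid-width, x̄ = 1.1 in.
All pieces are centred on the vertical centroidal axis, so I = ΣĪ (holes subtracted) = 0.5102 in⁴.
Extreme fibre distance c = 1.1 in; S = I/c = 0.4638 in³.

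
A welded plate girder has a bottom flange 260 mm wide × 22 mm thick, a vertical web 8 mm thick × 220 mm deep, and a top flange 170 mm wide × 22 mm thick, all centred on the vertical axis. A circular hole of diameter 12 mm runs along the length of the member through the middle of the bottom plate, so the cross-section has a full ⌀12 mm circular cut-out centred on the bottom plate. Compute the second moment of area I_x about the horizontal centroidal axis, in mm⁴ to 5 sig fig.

I_x ≈ 1.3973 × 10⁸ mm⁴

Break the section into simple shapes (no overlaps), measuring from the bottom-left corner of the bounding box.
Bottom plate: 260 × 22, A = 5 720 mm², y = 11 mm, Ī = 230706.7 mm⁴.
Web plate: 8 × 220, A = 1 760 mm², y = 132 mm, Ī = 7 098 667 mm⁴.
Top plate: 170 × 22, A = 3 740 mm², y = 253 mm, Ī = 150846.7 mm⁴.
Hole (subtracted): ⌀12, A = 113.0973 mm², y = 11 mm, Ī = 1017.876 mm⁴.
Centroid: ȳ = ΣA·y / ΣA = 111.6617 mm.
Transfer each piece to the horizontal centroidal axis using Ī + A·d² with d = y − 111.6617:
  bottom plate: d = -100.6617 mm → contributes +58 190 227 mm⁴
  web plate: d = 20.33827 mm → contributes +7 826 683 mm⁴
  top plate: d = 141.3383 mm → contributes +74 862 985 mm⁴
  hole: d = -100.6617 mm → contributes −1 147 009 mm⁴
Total I = 139 732 885 mm⁴.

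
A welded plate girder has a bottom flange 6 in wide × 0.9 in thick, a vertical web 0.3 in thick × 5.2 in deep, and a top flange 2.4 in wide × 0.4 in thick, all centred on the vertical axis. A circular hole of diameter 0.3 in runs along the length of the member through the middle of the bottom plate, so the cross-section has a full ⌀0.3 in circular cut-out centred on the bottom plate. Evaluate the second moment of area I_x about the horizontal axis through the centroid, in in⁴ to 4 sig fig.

Decompose the section into non-overlapping parts with the origin at the bottom-left of its bounding rectangle.
Bottom plate: 6 × 0.9, A = 5.4 in², y = 0.45 in, Ī = 0.3645 in⁴.
Web plate: 0.3 × 5.2, A = 1.56 in², y = 3.5 in, Ī = 3.5152 in⁴.
Top plate: 2.4 × 0.4, A = 0.96 in², y = 6.3 in, Ī = 0.0128 in⁴.
Hole (subtracted): ⌀0.3, A = 0.0706858 in², y = 0.45 in, Ī = 0.000397608 in⁴.
Centroid: ȳ = ΣA·y / ΣA = 1.77164 in.
Transfer each piece to the horizontal axis through the centroid using Ī + A·d² with d = y − 1.77164:
  bottom plate: d = -1.32164 in → contributes +9.79691 in⁴
  web plate: d = 1.72836 in → contributes +8.17525 in⁴
  top plate: d = 4.52836 in → contributes +19.6986 in⁴
  hole: d = -1.32164 in → contributes −0.123868 in⁴
Total I = 37.5469 in⁴.

I_x ≈ 37.55 in⁴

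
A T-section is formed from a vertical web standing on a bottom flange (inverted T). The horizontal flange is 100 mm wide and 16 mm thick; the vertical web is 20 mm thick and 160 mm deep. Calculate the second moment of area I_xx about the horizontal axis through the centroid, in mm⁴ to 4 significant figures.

Decompose the section into non-overlapping parts with the origin at the bottom-left of its bounding rectangle.
Flange: 100 × 16, A = 1 600 mm², y = 8 mm, Ī = 34133.3 mm⁴.
Web: 20 × 160, A = 3 200 mm², y = 96 mm, Ī = 6 826 667 mm⁴.
Centroid: ȳ = ΣA·y / ΣA = 66.6667 mm.
Transfer each piece to the horizontal axis through the centroid using Ī + A·d² with d = y − 66.6667:
  flange: d = -58.6667 mm → contributes +5 540 978 mm⁴
  web: d = 29.3333 mm → contributes +9 580 089 mm⁴
Total I = 15 121 067 mm⁴.

I_xx ≈ 1.512 × 10⁷ mm⁴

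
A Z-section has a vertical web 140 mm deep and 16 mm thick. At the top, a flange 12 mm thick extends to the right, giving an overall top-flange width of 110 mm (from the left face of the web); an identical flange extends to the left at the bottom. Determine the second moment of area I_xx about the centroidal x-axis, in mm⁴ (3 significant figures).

Break the section into simple shapes (no overlaps), measuring from the bottom-left corner of the bounding box.
Web: 16 × 140, A = 2 240 mm², y = 70 mm, Ī = 3 658 667 mm⁴.
Top flange (beyond web): 94 × 12, A = 1 128 mm², y = 134 mm, Ī = 13 536 mm⁴.
Bottom flange (beyond web): 94 × 12, A = 1 128 mm², y = 6 mm, Ī = 13 536 mm⁴.
Centroid: ȳ = ΣA·y / ΣA = 70 mm.
Transfer each piece to the centroidal x-axis using Ī + A·d² with d = y − 70:
  web: d = 0 mm → contributes +3 658 667 mm⁴
  top flange (beyond web): d = 64 mm → contributes +4 633 824 mm⁴
  bottom flange (beyond web): d = -64 mm → contributes +4 633 824 mm⁴
Total I = 12 926 315 mm⁴.

I_xx ≈ 1.29 × 10⁷ mm⁴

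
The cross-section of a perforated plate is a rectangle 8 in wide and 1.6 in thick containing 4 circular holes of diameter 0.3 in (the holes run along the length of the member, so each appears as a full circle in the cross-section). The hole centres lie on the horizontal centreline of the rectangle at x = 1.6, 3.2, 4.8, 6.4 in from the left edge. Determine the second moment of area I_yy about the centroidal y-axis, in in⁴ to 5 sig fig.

Decompose the section into non-overlapping parts with the origin at the bottom-left of its bounding rectangle.
Plate: 8 × 1.6, A = 12.8 in², x = 4 in, Ī = 68.26667 in⁴.
Hole 1 (subtracted): ⌀0.3, A = 0.07068583 in², x = 1.6 in, Ī = 0.0003976078 in⁴.
Hole 2 (subtracted): ⌀0.3, A = 0.07068583 in², x = 3.2 in, Ī = 0.0003976078 in⁴.
Hole 3 (subtracted): ⌀0.3, A = 0.07068583 in², x = 4.8 in, Ī = 0.0003976078 in⁴.
Hole 4 (subtracted): ⌀0.3, A = 0.07068583 in², x = 6.4 in, Ī = 0.0003976078 in⁴.
By symmetry the centroid is at mid-width, x̄ = 4 in.
Transfer each piece to the centroidal y-axis using Ī + A·d² with d = x − 4:
  plate: d = 0 in → contributes +68.26667 in⁴
  hole 1: d = -2.4 in → contributes −0.407548 in⁴
  hole 2: d = -0.8 in → contributes −0.04563654 in⁴
  hole 3: d = 0.8 in → contributes −0.04563654 in⁴
  hole 4: d = 2.4 in → contributes −0.407548 in⁴
Total I = 67.3603 in⁴.

I_yy ≈ 67.360 in⁴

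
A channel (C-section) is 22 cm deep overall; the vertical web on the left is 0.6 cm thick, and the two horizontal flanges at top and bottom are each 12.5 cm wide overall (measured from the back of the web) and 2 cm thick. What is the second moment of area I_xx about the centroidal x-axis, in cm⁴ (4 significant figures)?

I_xx ≈ 5308 cm⁴

Split into non-overlapping primitives; take the origin at the lower-left of the bounding box.
Web: 0.6 × 22, A = 13.2 cm², y = 11 cm, Ī = 532.4 cm⁴.
Top flange (beyond web): 11.9 × 2, A = 23.8 cm², y = 21 cm, Ī = 7.93333 cm⁴.
Bottom flange (beyond web): 11.9 × 2, A = 23.8 cm², y = 1 cm, Ī = 7.93333 cm⁴.
By symmetry the centroid is at mid-height, ȳ = 11 cm.
Transfer each piece to the centroidal x-axis using Ī + A·d² with d = y − 11:
  web: d = 0 cm → contributes +532.4 cm⁴
  top flange (beyond web): d = 10 cm → contributes +2387.93 cm⁴
  bottom flange (beyond web): d = -10 cm → contributes +2387.93 cm⁴
Total I = 5308.27 cm⁴.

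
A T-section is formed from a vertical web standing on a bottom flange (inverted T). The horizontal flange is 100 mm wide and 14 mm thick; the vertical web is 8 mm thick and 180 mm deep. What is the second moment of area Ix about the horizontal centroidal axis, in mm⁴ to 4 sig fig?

Break the section into simple shapes (no overlaps), measuring from the bottom-left corner of the bounding box.
Flange: 100 × 14, A = 1 400 mm², y = 7 mm, Ī = 22866.7 mm⁴.
Web: 8 × 180, A = 1 440 mm², y = 104 mm, Ī = 3 888 000 mm⁴.
Centroid: ȳ = ΣA·y / ΣA = 56.1831 mm.
Transfer each piece to the horizontal centroidal axis using Ī + A·d² with d = y − 56.1831:
  flange: d = -49.1831 mm → contributes +3 409 435 mm⁴
  web: d = 47.8169 mm → contributes +7 180 497 mm⁴
Total I = 10 589 931 mm⁴.

Ix ≈ 1.059 × 10⁷ mm⁴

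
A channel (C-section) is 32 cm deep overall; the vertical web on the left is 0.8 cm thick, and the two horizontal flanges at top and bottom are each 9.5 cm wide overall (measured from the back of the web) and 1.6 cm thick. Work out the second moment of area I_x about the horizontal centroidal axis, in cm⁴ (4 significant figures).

I_x ≈ 8623 cm⁴

Treat the section as a set of non-overlapping primitives; coordinates are from the bounding-box lower-left.
Web: 0.8 × 32, A = 25.6 cm², y = 16 cm, Ī = 2184.53 cm⁴.
Top flange (beyond web): 8.7 × 1.6, A = 13.92 cm², y = 31.2 cm, Ī = 2.9696 cm⁴.
Bottom flange (beyond web): 8.7 × 1.6, A = 13.92 cm², y = 0.8 cm, Ī = 2.9696 cm⁴.
By symmetry the centroid is at mid-height, ȳ = 16 cm.
Transfer each piece to the horizontal centroidal axis using Ī + A·d² with d = y − 16:
  web: d = 0 cm → contributes +2184.53 cm⁴
  top flange (beyond web): d = 15.2 cm → contributes +3219.05 cm⁴
  bottom flange (beyond web): d = -15.2 cm → contributes +3219.05 cm⁴
Total I = 8622.63 cm⁴.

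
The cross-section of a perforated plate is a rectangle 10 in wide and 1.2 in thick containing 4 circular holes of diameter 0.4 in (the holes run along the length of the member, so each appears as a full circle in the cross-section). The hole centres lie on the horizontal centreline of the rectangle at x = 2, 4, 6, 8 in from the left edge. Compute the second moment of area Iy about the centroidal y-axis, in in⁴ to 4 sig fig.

Split into non-overlapping primitives; take the origin at the lower-left of the bounding box.
Plate: 10 × 1.2, A = 12 in², x = 5 in, Ī = 100 in⁴.
Hole 1 (subtracted): ⌀0.4, A = 0.125664 in², x = 2 in, Ī = 0.00125664 in⁴.
Hole 2 (subtracted): ⌀0.4, A = 0.125664 in², x = 4 in, Ī = 0.00125664 in⁴.
Hole 3 (subtracted): ⌀0.4, A = 0.125664 in², x = 6 in, Ī = 0.00125664 in⁴.
Hole 4 (subtracted): ⌀0.4, A = 0.125664 in², x = 8 in, Ī = 0.00125664 in⁴.
By symmetry the centroid is at mid-width, x̄ = 5 in.
Transfer each piece to the centroidal y-axis using Ī + A·d² with d = x − 5:
  plate: d = 0 in → contributes +100 in⁴
  hole 1: d = -3 in → contributes −1.13223 in⁴
  hole 2: d = -1 in → contributes −0.12692 in⁴
  hole 3: d = 1 in → contributes −0.12692 in⁴
  hole 4: d = 3 in → contributes −1.13223 in⁴
Total I = 97.4817 in⁴.

Iy ≈ 97.48 in⁴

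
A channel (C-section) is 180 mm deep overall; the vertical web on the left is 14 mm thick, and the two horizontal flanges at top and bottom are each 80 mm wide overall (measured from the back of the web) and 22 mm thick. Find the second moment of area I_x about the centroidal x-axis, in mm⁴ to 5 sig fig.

I_x ≈ 2.5045 × 10⁷ mm⁴

Split into non-overlapping primitives; take the origin at the lower-left of the bounding box.
Web: 14 × 180, A = 2 520 mm², y = 90 mm, Ī = 6 804 000 mm⁴.
Top flange (beyond web): 66 × 22, A = 1 452 mm², y = 169 mm, Ī = 58 564 mm⁴.
Bottom flange (beyond web): 66 × 22, A = 1 452 mm², y = 11 mm, Ī = 58 564 mm⁴.
By symmetry the centroid is at mid-height, ȳ = 90 mm.
Transfer each piece to the centroidal x-axis using Ī + A·d² with d = y − 90:
  web: d = 0 mm → contributes +6 804 000 mm⁴
  top flange (beyond web): d = 79 mm → contributes +9 120 496 mm⁴
  bottom flange (beyond web): d = -79 mm → contributes +9 120 496 mm⁴
Total I = 25 044 992 mm⁴.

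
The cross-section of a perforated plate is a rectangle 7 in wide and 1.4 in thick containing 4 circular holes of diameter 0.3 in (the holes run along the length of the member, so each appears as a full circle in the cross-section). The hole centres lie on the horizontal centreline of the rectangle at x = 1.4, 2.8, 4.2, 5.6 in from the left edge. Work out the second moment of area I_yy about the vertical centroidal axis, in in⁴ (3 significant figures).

I_yy ≈ 39.3 in⁴

Break the section into simple shapes (no overlaps), measuring from the bottom-left corner of the bounding box.
Plate: 7 × 1.4, A = 9.8 in², x = 3.5 in, Ī = 40.017 in⁴.
Hole 1 (subtracted): ⌀0.3, A = 0.070686 in², x = 1.4 in, Ī = 0.00039761 in⁴.
Hole 2 (subtracted): ⌀0.3, A = 0.070686 in², x = 2.8 in, Ī = 0.00039761 in⁴.
Hole 3 (subtracted): ⌀0.3, A = 0.070686 in², x = 4.2 in, Ī = 0.00039761 in⁴.
Hole 4 (subtracted): ⌀0.3, A = 0.070686 in², x = 5.6 in, Ī = 0.00039761 in⁴.
By symmetry the centroid is at mid-width, x̄ = 3.5 in.
Transfer each piece to the vertical centroidal axis using Ī + A·d² with d = x − 3.5:
  plate: d = 0 in → contributes +40.017 in⁴
  hole 1: d = -2.1 in → contributes −0.31212 in⁴
  hole 2: d = -0.7 in → contributes −0.035034 in⁴
  hole 3: d = 0.7 in → contributes −0.035034 in⁴
  hole 4: d = 2.1 in → contributes −0.31212 in⁴
Total I = 39.322 in⁴.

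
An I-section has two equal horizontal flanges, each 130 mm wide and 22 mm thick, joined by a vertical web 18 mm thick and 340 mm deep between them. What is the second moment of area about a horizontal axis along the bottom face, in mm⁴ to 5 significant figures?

Decompose the section into non-overlapping parts with the origin at the bottom-left of its bounding rectangle.
Bottom flange: 130 × 22, A = 2 860 mm², y = 11 mm, Ī = 115353.3 mm⁴.
Web: 18 × 340, A = 6 120 mm², y = 192 mm, Ī = 58 956 000 mm⁴.
Top flange: 130 × 22, A = 2 860 mm², y = 373 mm, Ī = 115353.3 mm⁴.
Transfer each piece to the base of the section using Ī + A·d² with d = y − 0:
  bottom flange: d = 11 mm → contributes +461413.3 mm⁴
  web: d = 192 mm → contributes +284 563 680 mm⁴
  top flange: d = 373 mm → contributes +398 024 293 mm⁴
Total I = 683 049 387 mm⁴.

I_base ≈ 6.8305 × 10⁸ mm⁴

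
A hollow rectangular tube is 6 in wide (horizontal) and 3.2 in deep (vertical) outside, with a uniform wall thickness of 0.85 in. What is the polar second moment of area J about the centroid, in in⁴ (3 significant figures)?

Treat the section as a set of non-overlapping primitives; coordinates are from the bounding-box lower-left.
Outer rectangle: 6 × 3.2, A = 19.2 in², y = 1.6 in, Ī = 16.384 in⁴.
Inner void (subtracted): 4.3 × 1.5, A = 6.45 in², y = 1.6 in, Ī = 1.2094 in⁴.
By symmetry the centroid is at mid-height, ȳ = 1.6 in.
All pieces are centred on the centroidal x-axis, so I = ΣĪ (holes subtracted) = 15.175 in⁴.
Repeating about the centroidal y-axis gives I_y = 47.662 in⁴.
Polar second moment: J = I_x + I_y = 62.836 in⁴.

J ≈ 62.8 in⁴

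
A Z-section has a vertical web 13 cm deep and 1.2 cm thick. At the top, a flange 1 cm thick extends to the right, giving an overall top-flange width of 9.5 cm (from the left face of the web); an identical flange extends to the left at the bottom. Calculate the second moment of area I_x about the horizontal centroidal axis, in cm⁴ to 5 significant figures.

I_x ≈ 818.68 cm⁴

Break the section into simple shapes (no overlaps), measuring from the bottom-left corner of the bounding box.
Web: 1.2 × 13, A = 15.6 cm², y = 6.5 cm, Ī = 219.7 cm⁴.
Top flange (beyond web): 8.3 × 1, A = 8.3 cm², y = 12.5 cm, Ī = 0.6916667 cm⁴.
Bottom flange (beyond web): 8.3 × 1, A = 8.3 cm², y = 0.5 cm, Ī = 0.6916667 cm⁴.
Centroid: ȳ = ΣA·y / ΣA = 6.5 cm.
Transfer each piece to the horizontal centroidal axis using Ī + A·d² with d = y − 6.5:
  web: d = 0 cm → contributes +219.7 cm⁴
  top flange (beyond web): d = 6 cm → contributes +299.4917 cm⁴
  bottom flange (beyond web): d = -6 cm → contributes +299.4917 cm⁴
Total I = 818.6833 cm⁴.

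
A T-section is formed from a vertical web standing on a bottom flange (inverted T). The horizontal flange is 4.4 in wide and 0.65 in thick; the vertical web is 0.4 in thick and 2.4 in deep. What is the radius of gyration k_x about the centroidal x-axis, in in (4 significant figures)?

k_x ≈ 0.7646 in

Break the section into simple shapes (no overlaps), measuring from the bottom-left corner of the bounding box.
Flange: 4.4 × 0.65, A = 2.86 in², y = 0.325 in, Ī = 0.100696 in⁴.
Web: 0.4 × 2.4, A = 0.96 in², y = 1.85 in, Ī = 0.4608 in⁴.
Centroid: ȳ = ΣA·y / ΣA = 0.708246 in.
Transfer each piece to the centroidal x-axis using Ī + A·d² with d = y − 0.708246:
  flange: d = -0.383246 in → contributes +0.520766 in⁴
  web: d = 1.14175 in → contributes +1.71226 in⁴
Total I = 2.23302 in⁴.
Radius of gyration: k = √(I/A) = √(2.23302 / 3.82) = 0.764566 in.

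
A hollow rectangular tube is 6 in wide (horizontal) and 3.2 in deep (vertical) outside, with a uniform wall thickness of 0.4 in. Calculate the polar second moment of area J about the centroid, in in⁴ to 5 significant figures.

J ≈ 39.872 in⁴

Split into non-overlapping primitives; take the origin at the lower-left of the bounding box.
Outer rectangle: 6 × 3.2, A = 19.2 in², y = 1.6 in, Ī = 16.384 in⁴.
Inner void (subtracted): 5.2 × 2.4, A = 12.48 in², y = 1.6 in, Ī = 5.9904 in⁴.
By symmetry the centroid is at mid-height, ȳ = 1.6 in.
All pieces are centred on the centroidal x-axis, so I = ΣĪ (holes subtracted) = 10.3936 in⁴.
Repeating about the centroidal y-axis gives I_y = 29.4784 in⁴.
Polar second moment: J = I_x + I_y = 39.872 in⁴.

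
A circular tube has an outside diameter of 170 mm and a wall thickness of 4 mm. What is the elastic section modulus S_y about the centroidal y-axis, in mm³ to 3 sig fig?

S_y ≈ 8.46 × 10⁴ mm³

Split into non-overlapping primitives; take the origin at the lower-left of the bounding box.
Outer circle: ⌀170, A = 22 698 mm², x = 85 mm, Ī = 40 998 275 mm⁴.
Bore (subtracted): ⌀162, A = 20 612 mm², x = 85 mm, Ī = 33 808 816 mm⁴.
By symmetry the centroid is at mid-width, x̄ = 85 mm.
All pieces are centred on the centroidal y-axis, so I = ΣĪ (holes subtracted) = 7 189 459 mm⁴.
Extreme fibre distance c = 85 mm; S = I/c = 84 582 mm³.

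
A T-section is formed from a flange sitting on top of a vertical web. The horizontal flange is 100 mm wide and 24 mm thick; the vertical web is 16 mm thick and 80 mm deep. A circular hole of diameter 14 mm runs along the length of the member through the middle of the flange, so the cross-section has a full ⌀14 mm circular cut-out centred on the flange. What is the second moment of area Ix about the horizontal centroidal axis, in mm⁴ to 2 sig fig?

Ix ≈ 3.0 × 10⁶ mm⁴

Split into non-overlapping primitives; take the origin at the lower-left of the bounding box.
Flange: 100 × 24, A = 2 400 mm², y = 92 mm, Ī = 115 200 mm⁴.
Web: 16 × 80, A = 1 280 mm², y = 40 mm, Ī = 682 667 mm⁴.
Hole (subtracted): ⌀14, A = 153.9 mm², y = 92 mm, Ī = 1 886 mm⁴.
Centroid: ȳ = ΣA·y / ΣA = 73.12 mm.
Transfer each piece to the horizontal centroidal axis using Ī + A·d² with d = y − 73.12:
  flange: d = 18.88 mm → contributes +970 381 mm⁴
  web: d = -33.12 mm → contributes +2 087 032 mm⁴
  hole: d = 18.88 mm → contributes −56 738 mm⁴
Total I = 3 000 676 mm⁴.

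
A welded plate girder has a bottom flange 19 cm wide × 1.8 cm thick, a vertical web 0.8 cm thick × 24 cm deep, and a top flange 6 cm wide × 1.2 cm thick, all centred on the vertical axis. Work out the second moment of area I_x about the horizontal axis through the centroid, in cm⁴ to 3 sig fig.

I_x ≈ 5740 cm⁴

Break the section into simple shapes (no overlaps), measuring from the bottom-left corner of the bounding box.
Bottom plate: 19 × 1.8, A = 34.2 cm², y = 0.9 cm, Ī = 9.234 cm⁴.
Web plate: 0.8 × 24, A = 19.2 cm², y = 13.8 cm, Ī = 921.6 cm⁴.
Top plate: 6 × 1.2, A = 7.2 cm², y = 26.4 cm, Ī = 0.864 cm⁴.
Centroid: ȳ = ΣA·y / ΣA = 8.0168 cm.
Transfer each piece to the horizontal axis through the centroid using Ī + A·d² with d = y − 8.0168:
  bottom plate: d = -7.1168 cm → contributes +1741.4 cm⁴
  web plate: d = 5.7832 cm → contributes +1563.7 cm⁴
  top plate: d = 18.383 cm → contributes +2 434 cm⁴
Total I = 5739.2 cm⁴.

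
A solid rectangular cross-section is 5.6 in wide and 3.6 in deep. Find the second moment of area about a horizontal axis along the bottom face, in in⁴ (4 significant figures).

I_base ≈ 87.09 in⁴

The section: 5.6 × 3.6, A = 20.16 in², y = 1.8 in, Ī = 21.7728 in⁴.
Transfer it to a horizontal axis along the bottom face using Ī + A·d² with d = y − 0:
  the section: d = 1.8 in → contributes +87.0912 in⁴
Total I = 87.0912 in⁴.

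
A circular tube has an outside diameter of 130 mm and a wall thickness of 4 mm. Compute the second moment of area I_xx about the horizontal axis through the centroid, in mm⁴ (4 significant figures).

I_xx ≈ 3.145 × 10⁶ mm⁴

Break the section into simple shapes (no overlaps), measuring from the bottom-left corner of the bounding box.
Outer circle: ⌀130, A = 13273.2 mm², y = 65 mm, Ī = 14 019 848 mm⁴.
Bore (subtracted): ⌀122, A = 11689.9 mm², y = 65 mm, Ī = 10 874 498 mm⁴.
By symmetry the centroid is at mid-height, ȳ = 65 mm.
All pieces are centred on the horizontal axis through the centroid, so I = ΣĪ (holes subtracted) = 3 145 350 mm⁴.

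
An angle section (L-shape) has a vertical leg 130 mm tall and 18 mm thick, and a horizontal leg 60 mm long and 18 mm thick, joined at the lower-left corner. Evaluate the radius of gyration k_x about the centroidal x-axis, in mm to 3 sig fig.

Break the section into simple shapes (no overlaps), measuring from the bottom-left corner of the bounding box.
Vertical leg: 18 × 130, A = 2 340 mm², y = 65 mm, Ī = 3 295 500 mm⁴.
Horizontal leg (remainder): 42 × 18, A = 756 mm², y = 9 mm, Ī = 20 412 mm⁴.
Centroid: ȳ = ΣA·y / ΣA = 51.326 mm.
Transfer each piece to the centroidal x-axis using Ī + A·d² with d = y − 51.326:
  vertical leg: d = 13.674 mm → contributes +3 733 056 mm⁴
  horizontal leg (remainder): d = -42.326 mm → contributes +1 374 752 mm⁴
Total I = 5 107 808 mm⁴.
Radius of gyration: k = √(I/A) = √(5 107 808 / 3 096) = 40.618 mm.

k_x ≈ 40.6 mm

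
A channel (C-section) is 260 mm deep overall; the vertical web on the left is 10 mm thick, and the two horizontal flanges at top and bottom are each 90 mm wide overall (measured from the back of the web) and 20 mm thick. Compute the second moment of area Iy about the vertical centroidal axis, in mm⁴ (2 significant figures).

Decompose the section into non-overlapping parts with the origin at the bottom-left of its bounding rectangle.
Web: 10 × 260, A = 2 600 mm², x = 5 mm, Ī = 21 667 mm⁴.
Top flange (beyond web): 80 × 20, A = 1 600 mm², x = 50 mm, Ī = 853 333 mm⁴.
Bottom flange (beyond web): 80 × 20, A = 1 600 mm², x = 50 mm, Ī = 853 333 mm⁴.
Centroid: x̄ = ΣA·x / ΣA = 29.83 mm.
Transfer each piece to the vertical centroidal axis using Ī + A·d² with d = x − 29.83:
  web: d = -24.83 mm → contributes +1 624 330 mm⁴
  top flange (beyond web): d = 20.17 mm → contributes +1 504 415 mm⁴
  bottom flange (beyond web): d = 20.17 mm → contributes +1 504 415 mm⁴
Total I = 4 633 161 mm⁴.

Iy ≈ 4.6 × 10⁶ mm⁴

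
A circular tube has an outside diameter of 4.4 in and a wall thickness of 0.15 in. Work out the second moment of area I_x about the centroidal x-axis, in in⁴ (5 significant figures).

Split into non-overlapping primitives; take the origin at the lower-left of the bounding box.
Outer circle: ⌀4.4, A = 15.20531 in², y = 2.2 in, Ī = 18.39842 in⁴.
Bore (subtracted): ⌀4.1, A = 13.20254 in², y = 2.2 in, Ī = 13.87092 in⁴.
By symmetry the centroid is at mid-height, ȳ = 2.2 in.
All pieces are centred on the centroidal x-axis, so I = ΣĪ (holes subtracted) = 4.527501 in⁴.

I_x ≈ 4.5275 in⁴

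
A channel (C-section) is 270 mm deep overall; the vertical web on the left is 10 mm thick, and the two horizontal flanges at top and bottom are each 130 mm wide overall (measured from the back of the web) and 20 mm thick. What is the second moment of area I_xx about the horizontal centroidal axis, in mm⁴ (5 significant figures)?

Break the section into simple shapes (no overlaps), measuring from the bottom-left corner of the bounding box.
Web: 10 × 270, A = 2 700 mm², y = 135 mm, Ī = 16 402 500 mm⁴.
Top flange (beyond web): 120 × 20, A = 2 400 mm², y = 260 mm, Ī = 80 000 mm⁴.
Bottom flange (beyond web): 120 × 20, A = 2 400 mm², y = 10 mm, Ī = 80 000 mm⁴.
By symmetry the centroid is at mid-height, ȳ = 135 mm.
Transfer each piece to the horizontal centroidal axis using Ī + A·d² with d = y − 135:
  web: d = 0 mm → contributes +16 402 500 mm⁴
  top flange (beyond web): d = 125 mm → contributes +37 580 000 mm⁴
  bottom flange (beyond web): d = -125 mm → contributes +37 580 000 mm⁴
Total I = 91 562 500 mm⁴.

I_xx ≈ 9.1563 × 10⁷ mm⁴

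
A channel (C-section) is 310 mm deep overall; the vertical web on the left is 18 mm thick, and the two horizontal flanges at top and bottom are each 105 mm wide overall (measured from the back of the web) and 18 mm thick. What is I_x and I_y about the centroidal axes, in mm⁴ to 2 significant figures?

Split into non-overlapping primitives; take the origin at the lower-left of the bounding box.
Web: 18 × 310, A = 5 580 mm², y = 155 mm, Ī = 44 686 500 mm⁴.
Top flange (beyond web): 87 × 18, A = 1 566 mm², y = 301 mm, Ī = 42 282 mm⁴.
Bottom flange (beyond web): 87 × 18, A = 1 566 mm², y = 9 mm, Ī = 42 282 mm⁴.
By symmetry the centroid is at mid-height, ȳ = 155 mm.
Transfer each piece to the centroidal x-axis using Ī + A·d² with d = y − 155:
  web: d = 0 mm → contributes +44 686 500 mm⁴
  top flange (beyond web): d = 146 mm → contributes +33 423 138 mm⁴
  bottom flange (beyond web): d = -146 mm → contributes +33 423 138 mm⁴
Total I = 111 532 776 mm⁴.
For the y-axis: x̄ = 27.87 mm.
Repeating about the centroidal y-axis gives I_y = 7 655 298 mm⁴.

I_x ≈ 1.1 × 10⁸ mm⁴, I_y ≈ 7.7 × 10⁶ mm⁴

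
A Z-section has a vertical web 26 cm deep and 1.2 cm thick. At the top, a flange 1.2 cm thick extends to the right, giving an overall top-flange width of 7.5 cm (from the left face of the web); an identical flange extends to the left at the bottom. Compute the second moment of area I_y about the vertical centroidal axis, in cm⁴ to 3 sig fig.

Break the section into simple shapes (no overlaps), measuring from the bottom-left corner of the bounding box.
Web: 1.2 × 26, A = 31.2 cm², x = 6.9 cm, Ī = 3.744 cm⁴.
Top flange (beyond web): 6.3 × 1.2, A = 7.56 cm², x = 10.65 cm, Ī = 25.005 cm⁴.
Bottom flange (beyond web): 6.3 × 1.2, A = 7.56 cm², x = 3.15 cm, Ī = 25.005 cm⁴.
Centroid: x̄ = ΣA·x / ΣA = 6.9 cm.
Transfer each piece to the vertical centroidal axis using Ī + A·d² with d = x − 6.9:
  web: d = 0 cm → contributes +3.744 cm⁴
  top flange (beyond web): d = 3.75 cm → contributes +131.32 cm⁴
  bottom flange (beyond web): d = -3.75 cm → contributes +131.32 cm⁴
Total I = 266.38 cm⁴.

I_y ≈ 266 cm⁴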